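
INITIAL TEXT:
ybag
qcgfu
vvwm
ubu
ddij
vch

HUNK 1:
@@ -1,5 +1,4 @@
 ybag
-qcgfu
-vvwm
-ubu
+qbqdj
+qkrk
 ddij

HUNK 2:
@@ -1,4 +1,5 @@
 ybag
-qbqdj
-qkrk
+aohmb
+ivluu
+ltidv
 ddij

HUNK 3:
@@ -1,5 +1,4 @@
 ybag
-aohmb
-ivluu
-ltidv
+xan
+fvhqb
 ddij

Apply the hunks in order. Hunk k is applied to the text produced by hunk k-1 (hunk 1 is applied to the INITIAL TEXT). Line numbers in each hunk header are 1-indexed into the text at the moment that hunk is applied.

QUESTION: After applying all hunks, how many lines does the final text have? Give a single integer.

Answer: 5

Derivation:
Hunk 1: at line 1 remove [qcgfu,vvwm,ubu] add [qbqdj,qkrk] -> 5 lines: ybag qbqdj qkrk ddij vch
Hunk 2: at line 1 remove [qbqdj,qkrk] add [aohmb,ivluu,ltidv] -> 6 lines: ybag aohmb ivluu ltidv ddij vch
Hunk 3: at line 1 remove [aohmb,ivluu,ltidv] add [xan,fvhqb] -> 5 lines: ybag xan fvhqb ddij vch
Final line count: 5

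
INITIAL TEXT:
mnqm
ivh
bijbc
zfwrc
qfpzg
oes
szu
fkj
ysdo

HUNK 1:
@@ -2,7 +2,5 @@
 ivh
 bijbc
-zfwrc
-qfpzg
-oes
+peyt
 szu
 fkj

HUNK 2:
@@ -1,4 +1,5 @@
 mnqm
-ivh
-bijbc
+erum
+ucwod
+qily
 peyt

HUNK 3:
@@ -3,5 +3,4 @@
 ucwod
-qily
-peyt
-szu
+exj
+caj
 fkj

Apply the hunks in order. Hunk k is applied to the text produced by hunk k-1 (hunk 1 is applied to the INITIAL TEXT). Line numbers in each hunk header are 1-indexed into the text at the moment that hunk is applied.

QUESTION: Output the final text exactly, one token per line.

Hunk 1: at line 2 remove [zfwrc,qfpzg,oes] add [peyt] -> 7 lines: mnqm ivh bijbc peyt szu fkj ysdo
Hunk 2: at line 1 remove [ivh,bijbc] add [erum,ucwod,qily] -> 8 lines: mnqm erum ucwod qily peyt szu fkj ysdo
Hunk 3: at line 3 remove [qily,peyt,szu] add [exj,caj] -> 7 lines: mnqm erum ucwod exj caj fkj ysdo

Answer: mnqm
erum
ucwod
exj
caj
fkj
ysdo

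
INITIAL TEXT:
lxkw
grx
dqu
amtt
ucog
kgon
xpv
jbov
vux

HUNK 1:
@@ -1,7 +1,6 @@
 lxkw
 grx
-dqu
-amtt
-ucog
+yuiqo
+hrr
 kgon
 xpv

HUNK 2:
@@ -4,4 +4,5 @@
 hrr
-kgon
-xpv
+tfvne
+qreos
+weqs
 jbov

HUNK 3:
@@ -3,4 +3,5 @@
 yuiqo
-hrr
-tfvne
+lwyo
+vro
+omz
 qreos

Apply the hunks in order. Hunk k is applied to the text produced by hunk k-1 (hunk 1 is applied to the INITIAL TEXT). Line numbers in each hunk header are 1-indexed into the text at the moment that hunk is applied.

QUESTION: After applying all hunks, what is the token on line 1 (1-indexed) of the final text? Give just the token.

Hunk 1: at line 1 remove [dqu,amtt,ucog] add [yuiqo,hrr] -> 8 lines: lxkw grx yuiqo hrr kgon xpv jbov vux
Hunk 2: at line 4 remove [kgon,xpv] add [tfvne,qreos,weqs] -> 9 lines: lxkw grx yuiqo hrr tfvne qreos weqs jbov vux
Hunk 3: at line 3 remove [hrr,tfvne] add [lwyo,vro,omz] -> 10 lines: lxkw grx yuiqo lwyo vro omz qreos weqs jbov vux
Final line 1: lxkw

Answer: lxkw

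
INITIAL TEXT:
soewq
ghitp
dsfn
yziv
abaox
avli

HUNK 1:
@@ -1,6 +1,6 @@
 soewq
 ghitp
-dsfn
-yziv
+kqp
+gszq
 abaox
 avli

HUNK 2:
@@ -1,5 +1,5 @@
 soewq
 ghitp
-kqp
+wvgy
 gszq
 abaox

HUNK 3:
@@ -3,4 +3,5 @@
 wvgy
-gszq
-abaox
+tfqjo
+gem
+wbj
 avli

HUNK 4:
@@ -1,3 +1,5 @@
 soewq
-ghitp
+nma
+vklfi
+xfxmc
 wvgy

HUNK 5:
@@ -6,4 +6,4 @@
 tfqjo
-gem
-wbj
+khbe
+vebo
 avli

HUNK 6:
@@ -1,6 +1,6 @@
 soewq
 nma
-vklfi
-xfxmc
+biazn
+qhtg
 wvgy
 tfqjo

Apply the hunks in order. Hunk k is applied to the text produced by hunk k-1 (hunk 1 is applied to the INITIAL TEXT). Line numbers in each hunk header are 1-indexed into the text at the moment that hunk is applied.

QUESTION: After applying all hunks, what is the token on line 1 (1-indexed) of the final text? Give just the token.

Hunk 1: at line 1 remove [dsfn,yziv] add [kqp,gszq] -> 6 lines: soewq ghitp kqp gszq abaox avli
Hunk 2: at line 1 remove [kqp] add [wvgy] -> 6 lines: soewq ghitp wvgy gszq abaox avli
Hunk 3: at line 3 remove [gszq,abaox] add [tfqjo,gem,wbj] -> 7 lines: soewq ghitp wvgy tfqjo gem wbj avli
Hunk 4: at line 1 remove [ghitp] add [nma,vklfi,xfxmc] -> 9 lines: soewq nma vklfi xfxmc wvgy tfqjo gem wbj avli
Hunk 5: at line 6 remove [gem,wbj] add [khbe,vebo] -> 9 lines: soewq nma vklfi xfxmc wvgy tfqjo khbe vebo avli
Hunk 6: at line 1 remove [vklfi,xfxmc] add [biazn,qhtg] -> 9 lines: soewq nma biazn qhtg wvgy tfqjo khbe vebo avli
Final line 1: soewq

Answer: soewq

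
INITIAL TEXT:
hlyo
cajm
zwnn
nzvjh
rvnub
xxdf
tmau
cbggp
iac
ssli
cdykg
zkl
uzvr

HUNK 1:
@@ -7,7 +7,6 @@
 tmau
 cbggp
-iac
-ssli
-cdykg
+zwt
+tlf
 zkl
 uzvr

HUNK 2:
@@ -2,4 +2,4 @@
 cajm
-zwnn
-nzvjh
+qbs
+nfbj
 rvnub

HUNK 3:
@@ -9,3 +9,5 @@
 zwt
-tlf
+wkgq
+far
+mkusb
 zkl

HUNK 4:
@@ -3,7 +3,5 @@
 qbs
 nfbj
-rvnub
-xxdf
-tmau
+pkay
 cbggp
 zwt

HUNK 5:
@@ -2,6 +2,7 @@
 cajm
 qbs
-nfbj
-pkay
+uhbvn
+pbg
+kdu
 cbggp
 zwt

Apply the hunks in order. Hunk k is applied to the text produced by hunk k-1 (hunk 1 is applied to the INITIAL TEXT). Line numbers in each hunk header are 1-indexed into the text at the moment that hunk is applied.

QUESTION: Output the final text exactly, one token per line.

Answer: hlyo
cajm
qbs
uhbvn
pbg
kdu
cbggp
zwt
wkgq
far
mkusb
zkl
uzvr

Derivation:
Hunk 1: at line 7 remove [iac,ssli,cdykg] add [zwt,tlf] -> 12 lines: hlyo cajm zwnn nzvjh rvnub xxdf tmau cbggp zwt tlf zkl uzvr
Hunk 2: at line 2 remove [zwnn,nzvjh] add [qbs,nfbj] -> 12 lines: hlyo cajm qbs nfbj rvnub xxdf tmau cbggp zwt tlf zkl uzvr
Hunk 3: at line 9 remove [tlf] add [wkgq,far,mkusb] -> 14 lines: hlyo cajm qbs nfbj rvnub xxdf tmau cbggp zwt wkgq far mkusb zkl uzvr
Hunk 4: at line 3 remove [rvnub,xxdf,tmau] add [pkay] -> 12 lines: hlyo cajm qbs nfbj pkay cbggp zwt wkgq far mkusb zkl uzvr
Hunk 5: at line 2 remove [nfbj,pkay] add [uhbvn,pbg,kdu] -> 13 lines: hlyo cajm qbs uhbvn pbg kdu cbggp zwt wkgq far mkusb zkl uzvr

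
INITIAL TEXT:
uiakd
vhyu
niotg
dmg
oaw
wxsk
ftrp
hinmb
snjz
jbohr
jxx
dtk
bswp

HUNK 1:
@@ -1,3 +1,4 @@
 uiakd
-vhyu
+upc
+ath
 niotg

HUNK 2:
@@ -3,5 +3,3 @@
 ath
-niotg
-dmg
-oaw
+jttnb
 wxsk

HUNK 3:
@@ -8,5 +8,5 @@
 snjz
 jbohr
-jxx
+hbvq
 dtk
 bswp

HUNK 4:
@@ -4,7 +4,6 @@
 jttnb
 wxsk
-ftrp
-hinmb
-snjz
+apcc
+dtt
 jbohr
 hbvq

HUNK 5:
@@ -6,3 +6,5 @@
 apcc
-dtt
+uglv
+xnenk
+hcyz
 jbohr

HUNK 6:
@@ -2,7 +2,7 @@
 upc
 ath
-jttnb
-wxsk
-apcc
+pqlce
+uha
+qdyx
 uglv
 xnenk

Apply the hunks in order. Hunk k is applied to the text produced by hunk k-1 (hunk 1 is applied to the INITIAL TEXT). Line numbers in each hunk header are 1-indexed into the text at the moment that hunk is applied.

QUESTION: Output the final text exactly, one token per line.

Hunk 1: at line 1 remove [vhyu] add [upc,ath] -> 14 lines: uiakd upc ath niotg dmg oaw wxsk ftrp hinmb snjz jbohr jxx dtk bswp
Hunk 2: at line 3 remove [niotg,dmg,oaw] add [jttnb] -> 12 lines: uiakd upc ath jttnb wxsk ftrp hinmb snjz jbohr jxx dtk bswp
Hunk 3: at line 8 remove [jxx] add [hbvq] -> 12 lines: uiakd upc ath jttnb wxsk ftrp hinmb snjz jbohr hbvq dtk bswp
Hunk 4: at line 4 remove [ftrp,hinmb,snjz] add [apcc,dtt] -> 11 lines: uiakd upc ath jttnb wxsk apcc dtt jbohr hbvq dtk bswp
Hunk 5: at line 6 remove [dtt] add [uglv,xnenk,hcyz] -> 13 lines: uiakd upc ath jttnb wxsk apcc uglv xnenk hcyz jbohr hbvq dtk bswp
Hunk 6: at line 2 remove [jttnb,wxsk,apcc] add [pqlce,uha,qdyx] -> 13 lines: uiakd upc ath pqlce uha qdyx uglv xnenk hcyz jbohr hbvq dtk bswp

Answer: uiakd
upc
ath
pqlce
uha
qdyx
uglv
xnenk
hcyz
jbohr
hbvq
dtk
bswp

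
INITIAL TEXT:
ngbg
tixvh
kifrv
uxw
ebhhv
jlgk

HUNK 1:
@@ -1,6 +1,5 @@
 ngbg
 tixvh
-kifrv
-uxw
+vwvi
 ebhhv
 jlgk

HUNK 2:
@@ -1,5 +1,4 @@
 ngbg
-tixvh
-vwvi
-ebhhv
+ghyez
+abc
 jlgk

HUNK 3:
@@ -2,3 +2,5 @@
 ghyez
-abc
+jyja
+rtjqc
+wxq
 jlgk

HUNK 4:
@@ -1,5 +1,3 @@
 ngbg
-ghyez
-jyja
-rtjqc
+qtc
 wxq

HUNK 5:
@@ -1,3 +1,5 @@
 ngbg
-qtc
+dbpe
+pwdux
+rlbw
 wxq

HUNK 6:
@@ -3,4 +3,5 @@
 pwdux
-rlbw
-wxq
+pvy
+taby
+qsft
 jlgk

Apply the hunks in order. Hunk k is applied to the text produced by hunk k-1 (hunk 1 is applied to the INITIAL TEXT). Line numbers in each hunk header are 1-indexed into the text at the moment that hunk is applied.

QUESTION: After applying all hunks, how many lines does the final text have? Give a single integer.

Hunk 1: at line 1 remove [kifrv,uxw] add [vwvi] -> 5 lines: ngbg tixvh vwvi ebhhv jlgk
Hunk 2: at line 1 remove [tixvh,vwvi,ebhhv] add [ghyez,abc] -> 4 lines: ngbg ghyez abc jlgk
Hunk 3: at line 2 remove [abc] add [jyja,rtjqc,wxq] -> 6 lines: ngbg ghyez jyja rtjqc wxq jlgk
Hunk 4: at line 1 remove [ghyez,jyja,rtjqc] add [qtc] -> 4 lines: ngbg qtc wxq jlgk
Hunk 5: at line 1 remove [qtc] add [dbpe,pwdux,rlbw] -> 6 lines: ngbg dbpe pwdux rlbw wxq jlgk
Hunk 6: at line 3 remove [rlbw,wxq] add [pvy,taby,qsft] -> 7 lines: ngbg dbpe pwdux pvy taby qsft jlgk
Final line count: 7

Answer: 7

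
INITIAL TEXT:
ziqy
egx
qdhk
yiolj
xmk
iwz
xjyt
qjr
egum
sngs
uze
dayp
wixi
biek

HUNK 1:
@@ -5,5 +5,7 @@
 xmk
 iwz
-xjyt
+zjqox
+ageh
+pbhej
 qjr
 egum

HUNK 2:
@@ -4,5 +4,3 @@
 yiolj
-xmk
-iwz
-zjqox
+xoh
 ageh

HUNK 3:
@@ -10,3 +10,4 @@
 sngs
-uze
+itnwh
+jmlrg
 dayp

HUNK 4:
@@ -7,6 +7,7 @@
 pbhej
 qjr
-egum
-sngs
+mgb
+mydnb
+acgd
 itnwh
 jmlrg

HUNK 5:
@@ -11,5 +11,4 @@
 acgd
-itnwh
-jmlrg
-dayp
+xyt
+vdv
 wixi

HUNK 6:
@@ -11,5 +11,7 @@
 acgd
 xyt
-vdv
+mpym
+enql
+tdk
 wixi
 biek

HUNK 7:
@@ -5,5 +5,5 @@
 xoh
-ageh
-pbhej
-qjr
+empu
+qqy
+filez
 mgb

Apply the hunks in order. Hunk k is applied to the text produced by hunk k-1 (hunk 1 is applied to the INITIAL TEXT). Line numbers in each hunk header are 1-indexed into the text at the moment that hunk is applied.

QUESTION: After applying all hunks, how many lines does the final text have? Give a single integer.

Answer: 17

Derivation:
Hunk 1: at line 5 remove [xjyt] add [zjqox,ageh,pbhej] -> 16 lines: ziqy egx qdhk yiolj xmk iwz zjqox ageh pbhej qjr egum sngs uze dayp wixi biek
Hunk 2: at line 4 remove [xmk,iwz,zjqox] add [xoh] -> 14 lines: ziqy egx qdhk yiolj xoh ageh pbhej qjr egum sngs uze dayp wixi biek
Hunk 3: at line 10 remove [uze] add [itnwh,jmlrg] -> 15 lines: ziqy egx qdhk yiolj xoh ageh pbhej qjr egum sngs itnwh jmlrg dayp wixi biek
Hunk 4: at line 7 remove [egum,sngs] add [mgb,mydnb,acgd] -> 16 lines: ziqy egx qdhk yiolj xoh ageh pbhej qjr mgb mydnb acgd itnwh jmlrg dayp wixi biek
Hunk 5: at line 11 remove [itnwh,jmlrg,dayp] add [xyt,vdv] -> 15 lines: ziqy egx qdhk yiolj xoh ageh pbhej qjr mgb mydnb acgd xyt vdv wixi biek
Hunk 6: at line 11 remove [vdv] add [mpym,enql,tdk] -> 17 lines: ziqy egx qdhk yiolj xoh ageh pbhej qjr mgb mydnb acgd xyt mpym enql tdk wixi biek
Hunk 7: at line 5 remove [ageh,pbhej,qjr] add [empu,qqy,filez] -> 17 lines: ziqy egx qdhk yiolj xoh empu qqy filez mgb mydnb acgd xyt mpym enql tdk wixi biek
Final line count: 17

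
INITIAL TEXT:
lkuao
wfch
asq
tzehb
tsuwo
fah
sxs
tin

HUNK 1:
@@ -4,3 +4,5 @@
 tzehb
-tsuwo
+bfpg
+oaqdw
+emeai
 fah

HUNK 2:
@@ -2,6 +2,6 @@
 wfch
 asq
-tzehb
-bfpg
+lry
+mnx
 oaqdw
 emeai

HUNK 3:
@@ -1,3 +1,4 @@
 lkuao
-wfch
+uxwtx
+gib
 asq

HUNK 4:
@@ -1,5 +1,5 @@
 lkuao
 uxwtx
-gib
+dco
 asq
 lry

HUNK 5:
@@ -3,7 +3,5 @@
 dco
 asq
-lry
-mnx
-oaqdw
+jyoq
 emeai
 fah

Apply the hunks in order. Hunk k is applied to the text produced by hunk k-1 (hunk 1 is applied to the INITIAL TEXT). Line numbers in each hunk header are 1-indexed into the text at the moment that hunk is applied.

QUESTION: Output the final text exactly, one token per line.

Answer: lkuao
uxwtx
dco
asq
jyoq
emeai
fah
sxs
tin

Derivation:
Hunk 1: at line 4 remove [tsuwo] add [bfpg,oaqdw,emeai] -> 10 lines: lkuao wfch asq tzehb bfpg oaqdw emeai fah sxs tin
Hunk 2: at line 2 remove [tzehb,bfpg] add [lry,mnx] -> 10 lines: lkuao wfch asq lry mnx oaqdw emeai fah sxs tin
Hunk 3: at line 1 remove [wfch] add [uxwtx,gib] -> 11 lines: lkuao uxwtx gib asq lry mnx oaqdw emeai fah sxs tin
Hunk 4: at line 1 remove [gib] add [dco] -> 11 lines: lkuao uxwtx dco asq lry mnx oaqdw emeai fah sxs tin
Hunk 5: at line 3 remove [lry,mnx,oaqdw] add [jyoq] -> 9 lines: lkuao uxwtx dco asq jyoq emeai fah sxs tin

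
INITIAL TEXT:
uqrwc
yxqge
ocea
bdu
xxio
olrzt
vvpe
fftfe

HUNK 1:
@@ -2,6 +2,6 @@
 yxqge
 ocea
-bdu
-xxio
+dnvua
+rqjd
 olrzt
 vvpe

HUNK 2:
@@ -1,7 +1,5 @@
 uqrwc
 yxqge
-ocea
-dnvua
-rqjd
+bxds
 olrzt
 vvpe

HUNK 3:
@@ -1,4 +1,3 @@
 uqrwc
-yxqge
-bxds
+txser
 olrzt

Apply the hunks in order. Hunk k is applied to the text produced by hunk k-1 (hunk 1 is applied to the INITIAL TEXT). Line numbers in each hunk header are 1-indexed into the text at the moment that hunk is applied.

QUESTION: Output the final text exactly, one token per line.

Answer: uqrwc
txser
olrzt
vvpe
fftfe

Derivation:
Hunk 1: at line 2 remove [bdu,xxio] add [dnvua,rqjd] -> 8 lines: uqrwc yxqge ocea dnvua rqjd olrzt vvpe fftfe
Hunk 2: at line 1 remove [ocea,dnvua,rqjd] add [bxds] -> 6 lines: uqrwc yxqge bxds olrzt vvpe fftfe
Hunk 3: at line 1 remove [yxqge,bxds] add [txser] -> 5 lines: uqrwc txser olrzt vvpe fftfe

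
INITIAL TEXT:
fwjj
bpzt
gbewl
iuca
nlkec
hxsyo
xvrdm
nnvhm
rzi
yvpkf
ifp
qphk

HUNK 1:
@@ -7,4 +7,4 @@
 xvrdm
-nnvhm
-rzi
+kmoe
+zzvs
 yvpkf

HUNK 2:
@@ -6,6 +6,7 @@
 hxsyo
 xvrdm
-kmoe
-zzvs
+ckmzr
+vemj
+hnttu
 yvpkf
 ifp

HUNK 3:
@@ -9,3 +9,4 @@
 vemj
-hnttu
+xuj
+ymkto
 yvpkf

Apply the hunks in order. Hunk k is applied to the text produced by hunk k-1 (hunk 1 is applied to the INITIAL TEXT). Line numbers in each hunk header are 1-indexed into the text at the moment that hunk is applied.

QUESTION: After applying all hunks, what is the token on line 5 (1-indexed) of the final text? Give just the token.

Answer: nlkec

Derivation:
Hunk 1: at line 7 remove [nnvhm,rzi] add [kmoe,zzvs] -> 12 lines: fwjj bpzt gbewl iuca nlkec hxsyo xvrdm kmoe zzvs yvpkf ifp qphk
Hunk 2: at line 6 remove [kmoe,zzvs] add [ckmzr,vemj,hnttu] -> 13 lines: fwjj bpzt gbewl iuca nlkec hxsyo xvrdm ckmzr vemj hnttu yvpkf ifp qphk
Hunk 3: at line 9 remove [hnttu] add [xuj,ymkto] -> 14 lines: fwjj bpzt gbewl iuca nlkec hxsyo xvrdm ckmzr vemj xuj ymkto yvpkf ifp qphk
Final line 5: nlkec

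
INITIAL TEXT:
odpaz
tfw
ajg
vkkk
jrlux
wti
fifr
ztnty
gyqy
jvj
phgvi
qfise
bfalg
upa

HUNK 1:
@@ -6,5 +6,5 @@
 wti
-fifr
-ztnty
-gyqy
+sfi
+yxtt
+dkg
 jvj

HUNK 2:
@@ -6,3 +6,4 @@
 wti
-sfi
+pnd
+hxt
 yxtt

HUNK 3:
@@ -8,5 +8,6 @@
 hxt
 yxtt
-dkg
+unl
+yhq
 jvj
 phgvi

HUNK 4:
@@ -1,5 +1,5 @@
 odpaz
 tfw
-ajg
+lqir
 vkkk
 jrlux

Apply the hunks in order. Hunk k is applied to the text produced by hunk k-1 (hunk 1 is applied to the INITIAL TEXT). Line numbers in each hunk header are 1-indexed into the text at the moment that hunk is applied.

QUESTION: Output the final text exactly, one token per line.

Hunk 1: at line 6 remove [fifr,ztnty,gyqy] add [sfi,yxtt,dkg] -> 14 lines: odpaz tfw ajg vkkk jrlux wti sfi yxtt dkg jvj phgvi qfise bfalg upa
Hunk 2: at line 6 remove [sfi] add [pnd,hxt] -> 15 lines: odpaz tfw ajg vkkk jrlux wti pnd hxt yxtt dkg jvj phgvi qfise bfalg upa
Hunk 3: at line 8 remove [dkg] add [unl,yhq] -> 16 lines: odpaz tfw ajg vkkk jrlux wti pnd hxt yxtt unl yhq jvj phgvi qfise bfalg upa
Hunk 4: at line 1 remove [ajg] add [lqir] -> 16 lines: odpaz tfw lqir vkkk jrlux wti pnd hxt yxtt unl yhq jvj phgvi qfise bfalg upa

Answer: odpaz
tfw
lqir
vkkk
jrlux
wti
pnd
hxt
yxtt
unl
yhq
jvj
phgvi
qfise
bfalg
upa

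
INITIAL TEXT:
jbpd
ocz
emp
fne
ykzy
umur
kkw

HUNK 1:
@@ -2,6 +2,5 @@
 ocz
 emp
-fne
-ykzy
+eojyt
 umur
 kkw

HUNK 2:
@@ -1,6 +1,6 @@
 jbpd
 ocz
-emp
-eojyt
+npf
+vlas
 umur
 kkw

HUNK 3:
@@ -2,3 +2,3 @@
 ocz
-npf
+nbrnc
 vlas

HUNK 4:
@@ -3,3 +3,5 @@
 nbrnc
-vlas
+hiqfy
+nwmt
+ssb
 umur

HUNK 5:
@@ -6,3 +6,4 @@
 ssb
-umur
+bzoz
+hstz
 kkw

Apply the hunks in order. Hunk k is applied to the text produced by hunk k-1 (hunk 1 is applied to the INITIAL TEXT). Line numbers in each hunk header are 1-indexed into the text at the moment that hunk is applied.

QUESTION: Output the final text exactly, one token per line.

Answer: jbpd
ocz
nbrnc
hiqfy
nwmt
ssb
bzoz
hstz
kkw

Derivation:
Hunk 1: at line 2 remove [fne,ykzy] add [eojyt] -> 6 lines: jbpd ocz emp eojyt umur kkw
Hunk 2: at line 1 remove [emp,eojyt] add [npf,vlas] -> 6 lines: jbpd ocz npf vlas umur kkw
Hunk 3: at line 2 remove [npf] add [nbrnc] -> 6 lines: jbpd ocz nbrnc vlas umur kkw
Hunk 4: at line 3 remove [vlas] add [hiqfy,nwmt,ssb] -> 8 lines: jbpd ocz nbrnc hiqfy nwmt ssb umur kkw
Hunk 5: at line 6 remove [umur] add [bzoz,hstz] -> 9 lines: jbpd ocz nbrnc hiqfy nwmt ssb bzoz hstz kkw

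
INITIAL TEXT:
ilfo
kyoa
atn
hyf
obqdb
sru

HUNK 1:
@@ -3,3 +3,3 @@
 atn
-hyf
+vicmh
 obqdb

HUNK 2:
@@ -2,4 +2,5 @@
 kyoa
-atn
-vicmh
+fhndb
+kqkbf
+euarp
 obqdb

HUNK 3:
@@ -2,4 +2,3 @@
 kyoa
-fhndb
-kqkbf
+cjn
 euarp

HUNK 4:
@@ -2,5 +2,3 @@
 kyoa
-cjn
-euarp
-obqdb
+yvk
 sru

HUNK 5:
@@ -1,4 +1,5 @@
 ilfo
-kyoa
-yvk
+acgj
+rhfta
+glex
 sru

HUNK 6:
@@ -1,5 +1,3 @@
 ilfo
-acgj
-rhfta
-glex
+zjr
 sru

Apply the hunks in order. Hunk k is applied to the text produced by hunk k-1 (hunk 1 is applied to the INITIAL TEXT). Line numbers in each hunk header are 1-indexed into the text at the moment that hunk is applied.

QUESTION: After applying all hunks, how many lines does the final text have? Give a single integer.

Hunk 1: at line 3 remove [hyf] add [vicmh] -> 6 lines: ilfo kyoa atn vicmh obqdb sru
Hunk 2: at line 2 remove [atn,vicmh] add [fhndb,kqkbf,euarp] -> 7 lines: ilfo kyoa fhndb kqkbf euarp obqdb sru
Hunk 3: at line 2 remove [fhndb,kqkbf] add [cjn] -> 6 lines: ilfo kyoa cjn euarp obqdb sru
Hunk 4: at line 2 remove [cjn,euarp,obqdb] add [yvk] -> 4 lines: ilfo kyoa yvk sru
Hunk 5: at line 1 remove [kyoa,yvk] add [acgj,rhfta,glex] -> 5 lines: ilfo acgj rhfta glex sru
Hunk 6: at line 1 remove [acgj,rhfta,glex] add [zjr] -> 3 lines: ilfo zjr sru
Final line count: 3

Answer: 3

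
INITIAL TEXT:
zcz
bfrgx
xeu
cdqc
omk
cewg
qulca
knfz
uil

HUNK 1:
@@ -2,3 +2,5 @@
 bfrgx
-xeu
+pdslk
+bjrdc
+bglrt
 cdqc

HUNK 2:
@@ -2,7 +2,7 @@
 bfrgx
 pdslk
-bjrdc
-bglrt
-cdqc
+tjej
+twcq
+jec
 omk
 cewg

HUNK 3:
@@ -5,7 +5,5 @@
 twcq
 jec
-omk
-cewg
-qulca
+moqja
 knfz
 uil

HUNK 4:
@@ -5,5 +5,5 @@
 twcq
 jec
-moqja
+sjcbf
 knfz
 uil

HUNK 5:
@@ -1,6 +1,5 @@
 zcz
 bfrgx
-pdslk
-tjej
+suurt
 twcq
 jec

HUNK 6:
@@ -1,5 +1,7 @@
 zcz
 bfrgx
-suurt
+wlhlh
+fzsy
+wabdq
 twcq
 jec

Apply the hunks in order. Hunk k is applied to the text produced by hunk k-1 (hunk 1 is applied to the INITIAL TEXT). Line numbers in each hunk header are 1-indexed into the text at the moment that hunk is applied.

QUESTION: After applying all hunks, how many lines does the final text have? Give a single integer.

Hunk 1: at line 2 remove [xeu] add [pdslk,bjrdc,bglrt] -> 11 lines: zcz bfrgx pdslk bjrdc bglrt cdqc omk cewg qulca knfz uil
Hunk 2: at line 2 remove [bjrdc,bglrt,cdqc] add [tjej,twcq,jec] -> 11 lines: zcz bfrgx pdslk tjej twcq jec omk cewg qulca knfz uil
Hunk 3: at line 5 remove [omk,cewg,qulca] add [moqja] -> 9 lines: zcz bfrgx pdslk tjej twcq jec moqja knfz uil
Hunk 4: at line 5 remove [moqja] add [sjcbf] -> 9 lines: zcz bfrgx pdslk tjej twcq jec sjcbf knfz uil
Hunk 5: at line 1 remove [pdslk,tjej] add [suurt] -> 8 lines: zcz bfrgx suurt twcq jec sjcbf knfz uil
Hunk 6: at line 1 remove [suurt] add [wlhlh,fzsy,wabdq] -> 10 lines: zcz bfrgx wlhlh fzsy wabdq twcq jec sjcbf knfz uil
Final line count: 10

Answer: 10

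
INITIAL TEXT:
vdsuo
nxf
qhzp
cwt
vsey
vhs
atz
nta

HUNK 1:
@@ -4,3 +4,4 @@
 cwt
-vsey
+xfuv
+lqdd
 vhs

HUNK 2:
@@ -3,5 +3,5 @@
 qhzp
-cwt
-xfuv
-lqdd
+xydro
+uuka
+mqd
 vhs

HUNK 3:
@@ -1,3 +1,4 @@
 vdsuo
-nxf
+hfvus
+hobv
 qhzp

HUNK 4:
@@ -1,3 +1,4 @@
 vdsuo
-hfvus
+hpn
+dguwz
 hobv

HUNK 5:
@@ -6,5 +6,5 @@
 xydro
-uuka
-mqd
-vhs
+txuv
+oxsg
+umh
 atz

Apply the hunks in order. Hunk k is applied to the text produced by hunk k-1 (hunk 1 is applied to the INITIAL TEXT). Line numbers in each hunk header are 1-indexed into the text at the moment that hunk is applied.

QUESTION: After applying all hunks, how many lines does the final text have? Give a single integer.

Hunk 1: at line 4 remove [vsey] add [xfuv,lqdd] -> 9 lines: vdsuo nxf qhzp cwt xfuv lqdd vhs atz nta
Hunk 2: at line 3 remove [cwt,xfuv,lqdd] add [xydro,uuka,mqd] -> 9 lines: vdsuo nxf qhzp xydro uuka mqd vhs atz nta
Hunk 3: at line 1 remove [nxf] add [hfvus,hobv] -> 10 lines: vdsuo hfvus hobv qhzp xydro uuka mqd vhs atz nta
Hunk 4: at line 1 remove [hfvus] add [hpn,dguwz] -> 11 lines: vdsuo hpn dguwz hobv qhzp xydro uuka mqd vhs atz nta
Hunk 5: at line 6 remove [uuka,mqd,vhs] add [txuv,oxsg,umh] -> 11 lines: vdsuo hpn dguwz hobv qhzp xydro txuv oxsg umh atz nta
Final line count: 11

Answer: 11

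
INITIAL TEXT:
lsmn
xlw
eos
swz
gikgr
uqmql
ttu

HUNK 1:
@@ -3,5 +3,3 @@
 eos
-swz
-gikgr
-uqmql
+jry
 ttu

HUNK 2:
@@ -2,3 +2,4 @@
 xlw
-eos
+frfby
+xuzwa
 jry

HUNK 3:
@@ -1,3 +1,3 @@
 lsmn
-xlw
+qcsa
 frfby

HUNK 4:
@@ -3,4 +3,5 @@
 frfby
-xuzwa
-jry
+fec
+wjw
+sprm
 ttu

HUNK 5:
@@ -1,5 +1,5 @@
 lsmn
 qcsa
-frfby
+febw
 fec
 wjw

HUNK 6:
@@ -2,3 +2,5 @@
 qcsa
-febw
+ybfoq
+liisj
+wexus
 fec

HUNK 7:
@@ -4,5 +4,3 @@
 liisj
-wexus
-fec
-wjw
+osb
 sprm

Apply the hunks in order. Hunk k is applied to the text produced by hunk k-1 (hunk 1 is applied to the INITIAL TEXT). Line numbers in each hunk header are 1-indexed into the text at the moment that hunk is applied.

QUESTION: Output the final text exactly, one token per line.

Answer: lsmn
qcsa
ybfoq
liisj
osb
sprm
ttu

Derivation:
Hunk 1: at line 3 remove [swz,gikgr,uqmql] add [jry] -> 5 lines: lsmn xlw eos jry ttu
Hunk 2: at line 2 remove [eos] add [frfby,xuzwa] -> 6 lines: lsmn xlw frfby xuzwa jry ttu
Hunk 3: at line 1 remove [xlw] add [qcsa] -> 6 lines: lsmn qcsa frfby xuzwa jry ttu
Hunk 4: at line 3 remove [xuzwa,jry] add [fec,wjw,sprm] -> 7 lines: lsmn qcsa frfby fec wjw sprm ttu
Hunk 5: at line 1 remove [frfby] add [febw] -> 7 lines: lsmn qcsa febw fec wjw sprm ttu
Hunk 6: at line 2 remove [febw] add [ybfoq,liisj,wexus] -> 9 lines: lsmn qcsa ybfoq liisj wexus fec wjw sprm ttu
Hunk 7: at line 4 remove [wexus,fec,wjw] add [osb] -> 7 lines: lsmn qcsa ybfoq liisj osb sprm ttu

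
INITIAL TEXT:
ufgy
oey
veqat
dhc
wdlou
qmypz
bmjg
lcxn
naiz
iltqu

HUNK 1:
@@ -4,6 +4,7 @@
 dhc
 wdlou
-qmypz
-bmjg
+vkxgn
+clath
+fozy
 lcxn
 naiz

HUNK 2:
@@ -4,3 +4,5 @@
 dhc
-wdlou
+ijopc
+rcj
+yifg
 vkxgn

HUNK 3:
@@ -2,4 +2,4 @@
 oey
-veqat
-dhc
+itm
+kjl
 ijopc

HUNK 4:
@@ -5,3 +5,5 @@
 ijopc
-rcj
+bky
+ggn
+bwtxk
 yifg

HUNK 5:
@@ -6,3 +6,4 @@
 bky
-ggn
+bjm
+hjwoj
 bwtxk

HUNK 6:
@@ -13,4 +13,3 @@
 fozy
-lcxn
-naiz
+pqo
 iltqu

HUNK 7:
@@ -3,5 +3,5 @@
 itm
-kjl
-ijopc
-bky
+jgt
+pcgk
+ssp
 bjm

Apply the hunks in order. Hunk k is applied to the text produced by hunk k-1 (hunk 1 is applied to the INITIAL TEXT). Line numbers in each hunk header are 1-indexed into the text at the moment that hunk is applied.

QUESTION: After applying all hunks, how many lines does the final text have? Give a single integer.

Hunk 1: at line 4 remove [qmypz,bmjg] add [vkxgn,clath,fozy] -> 11 lines: ufgy oey veqat dhc wdlou vkxgn clath fozy lcxn naiz iltqu
Hunk 2: at line 4 remove [wdlou] add [ijopc,rcj,yifg] -> 13 lines: ufgy oey veqat dhc ijopc rcj yifg vkxgn clath fozy lcxn naiz iltqu
Hunk 3: at line 2 remove [veqat,dhc] add [itm,kjl] -> 13 lines: ufgy oey itm kjl ijopc rcj yifg vkxgn clath fozy lcxn naiz iltqu
Hunk 4: at line 5 remove [rcj] add [bky,ggn,bwtxk] -> 15 lines: ufgy oey itm kjl ijopc bky ggn bwtxk yifg vkxgn clath fozy lcxn naiz iltqu
Hunk 5: at line 6 remove [ggn] add [bjm,hjwoj] -> 16 lines: ufgy oey itm kjl ijopc bky bjm hjwoj bwtxk yifg vkxgn clath fozy lcxn naiz iltqu
Hunk 6: at line 13 remove [lcxn,naiz] add [pqo] -> 15 lines: ufgy oey itm kjl ijopc bky bjm hjwoj bwtxk yifg vkxgn clath fozy pqo iltqu
Hunk 7: at line 3 remove [kjl,ijopc,bky] add [jgt,pcgk,ssp] -> 15 lines: ufgy oey itm jgt pcgk ssp bjm hjwoj bwtxk yifg vkxgn clath fozy pqo iltqu
Final line count: 15

Answer: 15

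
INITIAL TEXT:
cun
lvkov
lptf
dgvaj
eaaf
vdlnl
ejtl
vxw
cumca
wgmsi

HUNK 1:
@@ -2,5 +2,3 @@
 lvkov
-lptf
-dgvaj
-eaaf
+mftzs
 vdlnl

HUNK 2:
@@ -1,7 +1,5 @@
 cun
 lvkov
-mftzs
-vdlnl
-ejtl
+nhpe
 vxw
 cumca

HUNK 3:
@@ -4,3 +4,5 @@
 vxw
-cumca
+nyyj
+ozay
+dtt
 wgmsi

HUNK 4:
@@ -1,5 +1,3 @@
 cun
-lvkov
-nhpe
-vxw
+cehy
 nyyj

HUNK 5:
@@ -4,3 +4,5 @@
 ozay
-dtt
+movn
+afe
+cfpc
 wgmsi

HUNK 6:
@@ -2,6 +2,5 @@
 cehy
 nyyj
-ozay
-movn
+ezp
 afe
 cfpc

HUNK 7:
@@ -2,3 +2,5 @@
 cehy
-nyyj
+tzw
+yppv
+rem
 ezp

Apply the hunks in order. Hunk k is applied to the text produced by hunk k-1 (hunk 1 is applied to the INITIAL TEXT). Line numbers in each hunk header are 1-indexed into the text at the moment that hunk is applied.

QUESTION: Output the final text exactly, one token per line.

Hunk 1: at line 2 remove [lptf,dgvaj,eaaf] add [mftzs] -> 8 lines: cun lvkov mftzs vdlnl ejtl vxw cumca wgmsi
Hunk 2: at line 1 remove [mftzs,vdlnl,ejtl] add [nhpe] -> 6 lines: cun lvkov nhpe vxw cumca wgmsi
Hunk 3: at line 4 remove [cumca] add [nyyj,ozay,dtt] -> 8 lines: cun lvkov nhpe vxw nyyj ozay dtt wgmsi
Hunk 4: at line 1 remove [lvkov,nhpe,vxw] add [cehy] -> 6 lines: cun cehy nyyj ozay dtt wgmsi
Hunk 5: at line 4 remove [dtt] add [movn,afe,cfpc] -> 8 lines: cun cehy nyyj ozay movn afe cfpc wgmsi
Hunk 6: at line 2 remove [ozay,movn] add [ezp] -> 7 lines: cun cehy nyyj ezp afe cfpc wgmsi
Hunk 7: at line 2 remove [nyyj] add [tzw,yppv,rem] -> 9 lines: cun cehy tzw yppv rem ezp afe cfpc wgmsi

Answer: cun
cehy
tzw
yppv
rem
ezp
afe
cfpc
wgmsi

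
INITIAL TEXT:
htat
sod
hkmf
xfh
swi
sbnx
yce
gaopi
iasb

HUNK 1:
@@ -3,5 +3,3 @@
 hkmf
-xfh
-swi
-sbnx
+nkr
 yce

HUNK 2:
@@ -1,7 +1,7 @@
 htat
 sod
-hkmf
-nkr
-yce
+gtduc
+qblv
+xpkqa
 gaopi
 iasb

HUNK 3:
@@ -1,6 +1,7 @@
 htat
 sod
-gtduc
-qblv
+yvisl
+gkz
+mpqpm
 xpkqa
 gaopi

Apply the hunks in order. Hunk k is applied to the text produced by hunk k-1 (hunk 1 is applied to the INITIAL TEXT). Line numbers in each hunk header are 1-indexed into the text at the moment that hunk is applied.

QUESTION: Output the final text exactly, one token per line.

Hunk 1: at line 3 remove [xfh,swi,sbnx] add [nkr] -> 7 lines: htat sod hkmf nkr yce gaopi iasb
Hunk 2: at line 1 remove [hkmf,nkr,yce] add [gtduc,qblv,xpkqa] -> 7 lines: htat sod gtduc qblv xpkqa gaopi iasb
Hunk 3: at line 1 remove [gtduc,qblv] add [yvisl,gkz,mpqpm] -> 8 lines: htat sod yvisl gkz mpqpm xpkqa gaopi iasb

Answer: htat
sod
yvisl
gkz
mpqpm
xpkqa
gaopi
iasb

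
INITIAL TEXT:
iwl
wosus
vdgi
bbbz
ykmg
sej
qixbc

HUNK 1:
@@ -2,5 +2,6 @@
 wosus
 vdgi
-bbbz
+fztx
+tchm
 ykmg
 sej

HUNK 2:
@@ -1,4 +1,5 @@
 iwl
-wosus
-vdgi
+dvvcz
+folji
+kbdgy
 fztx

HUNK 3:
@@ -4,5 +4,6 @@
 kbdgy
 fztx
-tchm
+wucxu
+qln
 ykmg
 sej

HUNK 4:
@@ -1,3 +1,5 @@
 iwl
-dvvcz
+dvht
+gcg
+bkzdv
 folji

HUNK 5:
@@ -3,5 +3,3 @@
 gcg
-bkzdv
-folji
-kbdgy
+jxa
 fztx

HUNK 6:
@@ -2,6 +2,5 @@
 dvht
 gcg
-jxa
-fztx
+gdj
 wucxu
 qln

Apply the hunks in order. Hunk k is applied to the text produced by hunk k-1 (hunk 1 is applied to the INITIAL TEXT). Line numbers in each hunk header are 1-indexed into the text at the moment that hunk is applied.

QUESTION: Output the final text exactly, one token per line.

Answer: iwl
dvht
gcg
gdj
wucxu
qln
ykmg
sej
qixbc

Derivation:
Hunk 1: at line 2 remove [bbbz] add [fztx,tchm] -> 8 lines: iwl wosus vdgi fztx tchm ykmg sej qixbc
Hunk 2: at line 1 remove [wosus,vdgi] add [dvvcz,folji,kbdgy] -> 9 lines: iwl dvvcz folji kbdgy fztx tchm ykmg sej qixbc
Hunk 3: at line 4 remove [tchm] add [wucxu,qln] -> 10 lines: iwl dvvcz folji kbdgy fztx wucxu qln ykmg sej qixbc
Hunk 4: at line 1 remove [dvvcz] add [dvht,gcg,bkzdv] -> 12 lines: iwl dvht gcg bkzdv folji kbdgy fztx wucxu qln ykmg sej qixbc
Hunk 5: at line 3 remove [bkzdv,folji,kbdgy] add [jxa] -> 10 lines: iwl dvht gcg jxa fztx wucxu qln ykmg sej qixbc
Hunk 6: at line 2 remove [jxa,fztx] add [gdj] -> 9 lines: iwl dvht gcg gdj wucxu qln ykmg sej qixbc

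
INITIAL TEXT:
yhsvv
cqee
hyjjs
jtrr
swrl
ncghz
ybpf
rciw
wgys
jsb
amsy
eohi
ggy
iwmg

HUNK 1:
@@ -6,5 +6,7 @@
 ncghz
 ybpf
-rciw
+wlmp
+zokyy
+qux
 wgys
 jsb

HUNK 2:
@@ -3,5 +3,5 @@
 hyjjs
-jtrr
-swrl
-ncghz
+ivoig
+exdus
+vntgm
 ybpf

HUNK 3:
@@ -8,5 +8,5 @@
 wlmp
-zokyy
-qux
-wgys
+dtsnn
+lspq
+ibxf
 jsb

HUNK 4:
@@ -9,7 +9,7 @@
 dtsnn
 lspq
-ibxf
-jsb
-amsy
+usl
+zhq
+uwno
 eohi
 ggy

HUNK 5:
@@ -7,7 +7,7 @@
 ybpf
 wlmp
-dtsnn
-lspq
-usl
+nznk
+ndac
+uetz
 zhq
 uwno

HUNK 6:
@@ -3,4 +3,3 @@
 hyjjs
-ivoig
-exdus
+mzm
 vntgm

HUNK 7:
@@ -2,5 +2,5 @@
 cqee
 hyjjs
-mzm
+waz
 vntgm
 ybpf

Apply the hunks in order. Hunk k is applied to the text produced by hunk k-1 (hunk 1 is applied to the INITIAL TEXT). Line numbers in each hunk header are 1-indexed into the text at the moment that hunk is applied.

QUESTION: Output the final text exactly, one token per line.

Answer: yhsvv
cqee
hyjjs
waz
vntgm
ybpf
wlmp
nznk
ndac
uetz
zhq
uwno
eohi
ggy
iwmg

Derivation:
Hunk 1: at line 6 remove [rciw] add [wlmp,zokyy,qux] -> 16 lines: yhsvv cqee hyjjs jtrr swrl ncghz ybpf wlmp zokyy qux wgys jsb amsy eohi ggy iwmg
Hunk 2: at line 3 remove [jtrr,swrl,ncghz] add [ivoig,exdus,vntgm] -> 16 lines: yhsvv cqee hyjjs ivoig exdus vntgm ybpf wlmp zokyy qux wgys jsb amsy eohi ggy iwmg
Hunk 3: at line 8 remove [zokyy,qux,wgys] add [dtsnn,lspq,ibxf] -> 16 lines: yhsvv cqee hyjjs ivoig exdus vntgm ybpf wlmp dtsnn lspq ibxf jsb amsy eohi ggy iwmg
Hunk 4: at line 9 remove [ibxf,jsb,amsy] add [usl,zhq,uwno] -> 16 lines: yhsvv cqee hyjjs ivoig exdus vntgm ybpf wlmp dtsnn lspq usl zhq uwno eohi ggy iwmg
Hunk 5: at line 7 remove [dtsnn,lspq,usl] add [nznk,ndac,uetz] -> 16 lines: yhsvv cqee hyjjs ivoig exdus vntgm ybpf wlmp nznk ndac uetz zhq uwno eohi ggy iwmg
Hunk 6: at line 3 remove [ivoig,exdus] add [mzm] -> 15 lines: yhsvv cqee hyjjs mzm vntgm ybpf wlmp nznk ndac uetz zhq uwno eohi ggy iwmg
Hunk 7: at line 2 remove [mzm] add [waz] -> 15 lines: yhsvv cqee hyjjs waz vntgm ybpf wlmp nznk ndac uetz zhq uwno eohi ggy iwmg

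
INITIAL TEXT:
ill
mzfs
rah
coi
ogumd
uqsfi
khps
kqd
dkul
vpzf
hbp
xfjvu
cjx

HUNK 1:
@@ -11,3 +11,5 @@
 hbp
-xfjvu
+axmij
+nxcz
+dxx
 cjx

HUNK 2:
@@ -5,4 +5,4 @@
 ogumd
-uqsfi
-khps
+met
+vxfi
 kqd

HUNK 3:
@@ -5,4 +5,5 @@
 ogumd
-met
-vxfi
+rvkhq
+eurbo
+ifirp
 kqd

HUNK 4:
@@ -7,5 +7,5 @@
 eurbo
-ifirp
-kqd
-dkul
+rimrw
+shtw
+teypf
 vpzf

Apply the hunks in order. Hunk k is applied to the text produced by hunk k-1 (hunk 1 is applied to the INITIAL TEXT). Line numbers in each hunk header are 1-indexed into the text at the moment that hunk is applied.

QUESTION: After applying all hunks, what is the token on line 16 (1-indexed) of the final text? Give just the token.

Answer: cjx

Derivation:
Hunk 1: at line 11 remove [xfjvu] add [axmij,nxcz,dxx] -> 15 lines: ill mzfs rah coi ogumd uqsfi khps kqd dkul vpzf hbp axmij nxcz dxx cjx
Hunk 2: at line 5 remove [uqsfi,khps] add [met,vxfi] -> 15 lines: ill mzfs rah coi ogumd met vxfi kqd dkul vpzf hbp axmij nxcz dxx cjx
Hunk 3: at line 5 remove [met,vxfi] add [rvkhq,eurbo,ifirp] -> 16 lines: ill mzfs rah coi ogumd rvkhq eurbo ifirp kqd dkul vpzf hbp axmij nxcz dxx cjx
Hunk 4: at line 7 remove [ifirp,kqd,dkul] add [rimrw,shtw,teypf] -> 16 lines: ill mzfs rah coi ogumd rvkhq eurbo rimrw shtw teypf vpzf hbp axmij nxcz dxx cjx
Final line 16: cjx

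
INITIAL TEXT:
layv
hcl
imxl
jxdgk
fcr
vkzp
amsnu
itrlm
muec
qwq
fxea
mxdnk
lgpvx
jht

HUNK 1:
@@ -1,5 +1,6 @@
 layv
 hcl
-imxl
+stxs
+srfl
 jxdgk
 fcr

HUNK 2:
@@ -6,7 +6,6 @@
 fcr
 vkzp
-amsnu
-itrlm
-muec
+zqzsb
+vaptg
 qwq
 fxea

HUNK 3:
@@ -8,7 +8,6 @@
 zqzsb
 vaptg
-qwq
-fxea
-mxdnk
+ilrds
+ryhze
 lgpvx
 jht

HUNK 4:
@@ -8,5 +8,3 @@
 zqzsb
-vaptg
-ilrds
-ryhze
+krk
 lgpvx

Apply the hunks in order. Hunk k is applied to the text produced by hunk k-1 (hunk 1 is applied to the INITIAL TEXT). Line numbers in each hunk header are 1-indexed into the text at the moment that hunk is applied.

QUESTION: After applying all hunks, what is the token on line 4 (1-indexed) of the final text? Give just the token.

Hunk 1: at line 1 remove [imxl] add [stxs,srfl] -> 15 lines: layv hcl stxs srfl jxdgk fcr vkzp amsnu itrlm muec qwq fxea mxdnk lgpvx jht
Hunk 2: at line 6 remove [amsnu,itrlm,muec] add [zqzsb,vaptg] -> 14 lines: layv hcl stxs srfl jxdgk fcr vkzp zqzsb vaptg qwq fxea mxdnk lgpvx jht
Hunk 3: at line 8 remove [qwq,fxea,mxdnk] add [ilrds,ryhze] -> 13 lines: layv hcl stxs srfl jxdgk fcr vkzp zqzsb vaptg ilrds ryhze lgpvx jht
Hunk 4: at line 8 remove [vaptg,ilrds,ryhze] add [krk] -> 11 lines: layv hcl stxs srfl jxdgk fcr vkzp zqzsb krk lgpvx jht
Final line 4: srfl

Answer: srfl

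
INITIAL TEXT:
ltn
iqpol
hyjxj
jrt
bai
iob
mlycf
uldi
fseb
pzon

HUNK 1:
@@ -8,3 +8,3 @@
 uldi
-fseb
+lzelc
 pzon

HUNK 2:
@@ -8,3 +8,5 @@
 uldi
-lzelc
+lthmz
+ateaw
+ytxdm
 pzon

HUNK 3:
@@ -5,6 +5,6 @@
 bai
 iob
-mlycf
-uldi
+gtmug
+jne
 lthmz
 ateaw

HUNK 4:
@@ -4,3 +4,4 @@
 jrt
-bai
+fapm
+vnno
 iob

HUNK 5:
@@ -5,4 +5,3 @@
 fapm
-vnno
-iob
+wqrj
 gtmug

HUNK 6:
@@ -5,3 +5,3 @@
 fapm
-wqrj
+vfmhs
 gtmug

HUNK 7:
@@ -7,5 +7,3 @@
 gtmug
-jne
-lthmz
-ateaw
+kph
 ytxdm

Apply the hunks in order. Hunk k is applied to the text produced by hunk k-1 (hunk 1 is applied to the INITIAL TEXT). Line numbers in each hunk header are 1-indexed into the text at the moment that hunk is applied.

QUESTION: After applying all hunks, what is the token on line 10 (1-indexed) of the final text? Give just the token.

Hunk 1: at line 8 remove [fseb] add [lzelc] -> 10 lines: ltn iqpol hyjxj jrt bai iob mlycf uldi lzelc pzon
Hunk 2: at line 8 remove [lzelc] add [lthmz,ateaw,ytxdm] -> 12 lines: ltn iqpol hyjxj jrt bai iob mlycf uldi lthmz ateaw ytxdm pzon
Hunk 3: at line 5 remove [mlycf,uldi] add [gtmug,jne] -> 12 lines: ltn iqpol hyjxj jrt bai iob gtmug jne lthmz ateaw ytxdm pzon
Hunk 4: at line 4 remove [bai] add [fapm,vnno] -> 13 lines: ltn iqpol hyjxj jrt fapm vnno iob gtmug jne lthmz ateaw ytxdm pzon
Hunk 5: at line 5 remove [vnno,iob] add [wqrj] -> 12 lines: ltn iqpol hyjxj jrt fapm wqrj gtmug jne lthmz ateaw ytxdm pzon
Hunk 6: at line 5 remove [wqrj] add [vfmhs] -> 12 lines: ltn iqpol hyjxj jrt fapm vfmhs gtmug jne lthmz ateaw ytxdm pzon
Hunk 7: at line 7 remove [jne,lthmz,ateaw] add [kph] -> 10 lines: ltn iqpol hyjxj jrt fapm vfmhs gtmug kph ytxdm pzon
Final line 10: pzon

Answer: pzon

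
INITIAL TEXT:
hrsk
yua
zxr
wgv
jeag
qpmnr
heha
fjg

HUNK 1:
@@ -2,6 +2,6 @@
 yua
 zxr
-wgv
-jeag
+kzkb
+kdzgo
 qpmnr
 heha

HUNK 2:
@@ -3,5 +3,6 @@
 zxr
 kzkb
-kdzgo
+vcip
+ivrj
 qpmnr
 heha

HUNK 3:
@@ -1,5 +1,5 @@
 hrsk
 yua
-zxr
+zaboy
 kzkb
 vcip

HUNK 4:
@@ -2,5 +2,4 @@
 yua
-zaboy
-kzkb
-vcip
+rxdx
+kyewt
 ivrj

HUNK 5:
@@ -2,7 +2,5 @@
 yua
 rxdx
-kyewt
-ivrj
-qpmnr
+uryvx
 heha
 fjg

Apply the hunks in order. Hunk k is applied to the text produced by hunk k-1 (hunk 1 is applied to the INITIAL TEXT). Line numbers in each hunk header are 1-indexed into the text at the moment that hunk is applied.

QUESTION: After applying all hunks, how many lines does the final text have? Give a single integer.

Hunk 1: at line 2 remove [wgv,jeag] add [kzkb,kdzgo] -> 8 lines: hrsk yua zxr kzkb kdzgo qpmnr heha fjg
Hunk 2: at line 3 remove [kdzgo] add [vcip,ivrj] -> 9 lines: hrsk yua zxr kzkb vcip ivrj qpmnr heha fjg
Hunk 3: at line 1 remove [zxr] add [zaboy] -> 9 lines: hrsk yua zaboy kzkb vcip ivrj qpmnr heha fjg
Hunk 4: at line 2 remove [zaboy,kzkb,vcip] add [rxdx,kyewt] -> 8 lines: hrsk yua rxdx kyewt ivrj qpmnr heha fjg
Hunk 5: at line 2 remove [kyewt,ivrj,qpmnr] add [uryvx] -> 6 lines: hrsk yua rxdx uryvx heha fjg
Final line count: 6

Answer: 6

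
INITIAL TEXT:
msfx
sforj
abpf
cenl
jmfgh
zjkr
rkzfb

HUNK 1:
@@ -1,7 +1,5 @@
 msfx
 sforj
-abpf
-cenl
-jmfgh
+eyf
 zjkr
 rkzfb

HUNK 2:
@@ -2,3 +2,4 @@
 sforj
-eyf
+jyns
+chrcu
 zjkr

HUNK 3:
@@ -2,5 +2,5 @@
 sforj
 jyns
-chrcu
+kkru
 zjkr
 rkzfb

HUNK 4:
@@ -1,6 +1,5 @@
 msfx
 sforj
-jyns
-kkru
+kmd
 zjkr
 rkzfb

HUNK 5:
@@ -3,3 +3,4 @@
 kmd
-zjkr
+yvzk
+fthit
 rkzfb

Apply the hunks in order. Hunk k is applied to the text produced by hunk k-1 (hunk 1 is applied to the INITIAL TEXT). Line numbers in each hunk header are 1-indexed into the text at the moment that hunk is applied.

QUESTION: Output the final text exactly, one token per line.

Hunk 1: at line 1 remove [abpf,cenl,jmfgh] add [eyf] -> 5 lines: msfx sforj eyf zjkr rkzfb
Hunk 2: at line 2 remove [eyf] add [jyns,chrcu] -> 6 lines: msfx sforj jyns chrcu zjkr rkzfb
Hunk 3: at line 2 remove [chrcu] add [kkru] -> 6 lines: msfx sforj jyns kkru zjkr rkzfb
Hunk 4: at line 1 remove [jyns,kkru] add [kmd] -> 5 lines: msfx sforj kmd zjkr rkzfb
Hunk 5: at line 3 remove [zjkr] add [yvzk,fthit] -> 6 lines: msfx sforj kmd yvzk fthit rkzfb

Answer: msfx
sforj
kmd
yvzk
fthit
rkzfb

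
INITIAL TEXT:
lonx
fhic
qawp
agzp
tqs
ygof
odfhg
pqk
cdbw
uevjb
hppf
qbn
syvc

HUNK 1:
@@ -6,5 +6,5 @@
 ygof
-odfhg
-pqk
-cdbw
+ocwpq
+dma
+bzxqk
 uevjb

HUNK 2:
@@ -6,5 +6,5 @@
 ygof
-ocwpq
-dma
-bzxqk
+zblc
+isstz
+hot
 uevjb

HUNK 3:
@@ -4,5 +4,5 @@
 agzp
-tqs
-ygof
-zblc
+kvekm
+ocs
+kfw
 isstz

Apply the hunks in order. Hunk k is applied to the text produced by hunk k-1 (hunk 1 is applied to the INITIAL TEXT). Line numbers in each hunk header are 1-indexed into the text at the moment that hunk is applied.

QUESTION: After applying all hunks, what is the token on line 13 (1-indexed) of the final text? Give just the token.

Hunk 1: at line 6 remove [odfhg,pqk,cdbw] add [ocwpq,dma,bzxqk] -> 13 lines: lonx fhic qawp agzp tqs ygof ocwpq dma bzxqk uevjb hppf qbn syvc
Hunk 2: at line 6 remove [ocwpq,dma,bzxqk] add [zblc,isstz,hot] -> 13 lines: lonx fhic qawp agzp tqs ygof zblc isstz hot uevjb hppf qbn syvc
Hunk 3: at line 4 remove [tqs,ygof,zblc] add [kvekm,ocs,kfw] -> 13 lines: lonx fhic qawp agzp kvekm ocs kfw isstz hot uevjb hppf qbn syvc
Final line 13: syvc

Answer: syvc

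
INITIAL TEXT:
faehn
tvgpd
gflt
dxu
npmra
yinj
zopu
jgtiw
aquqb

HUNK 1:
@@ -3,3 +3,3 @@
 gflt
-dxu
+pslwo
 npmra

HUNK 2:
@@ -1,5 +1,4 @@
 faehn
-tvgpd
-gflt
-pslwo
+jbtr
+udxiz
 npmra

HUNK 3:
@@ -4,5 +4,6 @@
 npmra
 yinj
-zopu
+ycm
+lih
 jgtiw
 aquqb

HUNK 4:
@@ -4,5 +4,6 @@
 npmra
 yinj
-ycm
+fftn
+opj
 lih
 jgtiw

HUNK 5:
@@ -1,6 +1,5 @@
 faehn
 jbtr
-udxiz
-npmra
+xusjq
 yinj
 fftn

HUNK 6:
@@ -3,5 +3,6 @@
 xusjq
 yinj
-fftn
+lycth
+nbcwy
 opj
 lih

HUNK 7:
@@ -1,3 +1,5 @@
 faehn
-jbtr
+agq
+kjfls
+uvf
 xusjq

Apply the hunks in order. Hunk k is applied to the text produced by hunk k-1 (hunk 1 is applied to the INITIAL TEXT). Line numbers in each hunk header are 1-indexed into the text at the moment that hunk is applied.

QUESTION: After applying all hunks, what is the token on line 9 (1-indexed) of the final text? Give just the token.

Hunk 1: at line 3 remove [dxu] add [pslwo] -> 9 lines: faehn tvgpd gflt pslwo npmra yinj zopu jgtiw aquqb
Hunk 2: at line 1 remove [tvgpd,gflt,pslwo] add [jbtr,udxiz] -> 8 lines: faehn jbtr udxiz npmra yinj zopu jgtiw aquqb
Hunk 3: at line 4 remove [zopu] add [ycm,lih] -> 9 lines: faehn jbtr udxiz npmra yinj ycm lih jgtiw aquqb
Hunk 4: at line 4 remove [ycm] add [fftn,opj] -> 10 lines: faehn jbtr udxiz npmra yinj fftn opj lih jgtiw aquqb
Hunk 5: at line 1 remove [udxiz,npmra] add [xusjq] -> 9 lines: faehn jbtr xusjq yinj fftn opj lih jgtiw aquqb
Hunk 6: at line 3 remove [fftn] add [lycth,nbcwy] -> 10 lines: faehn jbtr xusjq yinj lycth nbcwy opj lih jgtiw aquqb
Hunk 7: at line 1 remove [jbtr] add [agq,kjfls,uvf] -> 12 lines: faehn agq kjfls uvf xusjq yinj lycth nbcwy opj lih jgtiw aquqb
Final line 9: opj

Answer: opj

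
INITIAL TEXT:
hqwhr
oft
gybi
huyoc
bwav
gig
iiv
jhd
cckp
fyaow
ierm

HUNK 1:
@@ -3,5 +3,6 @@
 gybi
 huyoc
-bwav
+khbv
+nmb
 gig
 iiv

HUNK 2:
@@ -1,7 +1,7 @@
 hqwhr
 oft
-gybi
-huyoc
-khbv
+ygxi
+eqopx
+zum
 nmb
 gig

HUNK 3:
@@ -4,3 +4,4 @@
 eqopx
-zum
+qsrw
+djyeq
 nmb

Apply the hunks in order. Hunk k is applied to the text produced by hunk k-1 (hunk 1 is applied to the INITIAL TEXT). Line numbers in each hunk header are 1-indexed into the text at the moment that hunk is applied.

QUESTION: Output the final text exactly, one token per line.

Hunk 1: at line 3 remove [bwav] add [khbv,nmb] -> 12 lines: hqwhr oft gybi huyoc khbv nmb gig iiv jhd cckp fyaow ierm
Hunk 2: at line 1 remove [gybi,huyoc,khbv] add [ygxi,eqopx,zum] -> 12 lines: hqwhr oft ygxi eqopx zum nmb gig iiv jhd cckp fyaow ierm
Hunk 3: at line 4 remove [zum] add [qsrw,djyeq] -> 13 lines: hqwhr oft ygxi eqopx qsrw djyeq nmb gig iiv jhd cckp fyaow ierm

Answer: hqwhr
oft
ygxi
eqopx
qsrw
djyeq
nmb
gig
iiv
jhd
cckp
fyaow
ierm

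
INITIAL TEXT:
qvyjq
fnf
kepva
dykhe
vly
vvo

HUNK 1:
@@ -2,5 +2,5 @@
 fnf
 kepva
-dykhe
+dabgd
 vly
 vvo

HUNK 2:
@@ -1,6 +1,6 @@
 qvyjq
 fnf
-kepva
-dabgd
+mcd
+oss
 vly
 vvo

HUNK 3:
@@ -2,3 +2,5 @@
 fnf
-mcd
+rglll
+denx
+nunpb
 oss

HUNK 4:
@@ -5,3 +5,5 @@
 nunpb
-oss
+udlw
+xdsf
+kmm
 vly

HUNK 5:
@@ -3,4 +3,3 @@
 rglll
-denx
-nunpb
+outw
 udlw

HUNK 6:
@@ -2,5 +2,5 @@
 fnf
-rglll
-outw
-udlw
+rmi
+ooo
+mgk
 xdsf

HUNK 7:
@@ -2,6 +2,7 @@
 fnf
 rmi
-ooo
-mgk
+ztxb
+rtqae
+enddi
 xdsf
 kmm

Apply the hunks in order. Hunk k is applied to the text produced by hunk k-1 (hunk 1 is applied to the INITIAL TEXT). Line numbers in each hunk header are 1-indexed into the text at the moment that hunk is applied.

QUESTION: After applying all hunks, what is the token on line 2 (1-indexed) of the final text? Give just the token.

Answer: fnf

Derivation:
Hunk 1: at line 2 remove [dykhe] add [dabgd] -> 6 lines: qvyjq fnf kepva dabgd vly vvo
Hunk 2: at line 1 remove [kepva,dabgd] add [mcd,oss] -> 6 lines: qvyjq fnf mcd oss vly vvo
Hunk 3: at line 2 remove [mcd] add [rglll,denx,nunpb] -> 8 lines: qvyjq fnf rglll denx nunpb oss vly vvo
Hunk 4: at line 5 remove [oss] add [udlw,xdsf,kmm] -> 10 lines: qvyjq fnf rglll denx nunpb udlw xdsf kmm vly vvo
Hunk 5: at line 3 remove [denx,nunpb] add [outw] -> 9 lines: qvyjq fnf rglll outw udlw xdsf kmm vly vvo
Hunk 6: at line 2 remove [rglll,outw,udlw] add [rmi,ooo,mgk] -> 9 lines: qvyjq fnf rmi ooo mgk xdsf kmm vly vvo
Hunk 7: at line 2 remove [ooo,mgk] add [ztxb,rtqae,enddi] -> 10 lines: qvyjq fnf rmi ztxb rtqae enddi xdsf kmm vly vvo
Final line 2: fnf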